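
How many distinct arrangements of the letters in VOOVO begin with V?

4

With the first slot taken by V, it remains to arrange the other 4 letters (OOVO).
Those 4 letters have O appearing 3 times, giving (4)!/(3!) = 4.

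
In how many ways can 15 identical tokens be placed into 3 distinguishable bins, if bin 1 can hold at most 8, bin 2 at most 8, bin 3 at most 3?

14

By stars and bars, unrestricted non-negative solutions to x_1+…+x_3 = 15 number C(15+2,2) = 136.
Subtract solutions that violate a single cap (substitute x_i' = x_i − (cap_i+1)): x_1 ≥ 9 gives C(8,2) = 28; x_2 ≥ 9 gives C(8,2) = 28; x_3 ≥ 4 gives C(13,2) = 78. Together 134.
Add back pairs where two caps are both exceeded: 0 + 6 + 6 = 12.
By inclusion–exclusion the count is 136 − 134 + 12 = 14.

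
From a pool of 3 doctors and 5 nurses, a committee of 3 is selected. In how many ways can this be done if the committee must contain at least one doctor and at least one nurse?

45

Unrestricted: C(8,3) = 56 ways to pick any 3 of the 8.
Subtract selections that omit an entire group: no doctors → C(5,3) = 10; no nurses → C(3,3) = 1.
Both groups omitted at once is impossible, so 56 − 11 = 45.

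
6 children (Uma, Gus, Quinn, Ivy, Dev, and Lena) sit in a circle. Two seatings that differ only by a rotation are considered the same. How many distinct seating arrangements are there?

120

Seat Uma anywhere (absorbing the rotational symmetry), then permute the other 5: (5)! = 120.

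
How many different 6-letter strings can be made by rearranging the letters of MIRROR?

MIRROR has 6 letters with R appearing 3 times.
The number of distinct arrangements is 6!/(3!) = 720/6 = 120.

120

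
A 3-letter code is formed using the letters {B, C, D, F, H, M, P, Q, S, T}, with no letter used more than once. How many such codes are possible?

Choose and order 3 of the 10 symbols: the first letter has 10 options, the next 9, then 8.
10 × 9 × 8 = 720.

720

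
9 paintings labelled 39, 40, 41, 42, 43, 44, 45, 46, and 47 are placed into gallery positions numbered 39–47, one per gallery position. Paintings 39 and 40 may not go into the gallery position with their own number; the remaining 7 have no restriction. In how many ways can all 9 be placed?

Let Aᵢ (for i ∈ {39, 40}) be the placements that put painting i in its forbidden gallery position. Any j of these fix j positions, leaving (9−j)! ways to fill the rest, and there are C(2,j) ways to pick which j.
By inclusion–exclusion, the number of valid placements is Σ_{j=0}^{2} (−1)^j C(2,j)·(9−j)!.
Computing: 362880 − 80640 + 5040 = 287280.

287280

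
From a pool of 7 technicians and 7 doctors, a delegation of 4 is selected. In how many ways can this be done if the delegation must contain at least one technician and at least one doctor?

With no constraint there are C(14,4) = 1001 possible selections.
Subtract selections that omit an entire group: no technicians → C(7,4) = 35; no doctors → C(7,4) = 35.
Both groups omitted at once is impossible, so 1001 − 70 = 931.

931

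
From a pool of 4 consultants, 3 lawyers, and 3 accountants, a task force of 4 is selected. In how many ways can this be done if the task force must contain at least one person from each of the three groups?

Unrestricted: C(10,4) = 210 ways to pick any 4 of the 10.
Subtract selections that omit an entire group: no consultants → C(6,4) = 15; no lawyers → C(7,4) = 35; no accountants → C(7,4) = 35.
Add back selections omitting two groups (i.e. drawn from a single group): C(4,4) + C(3,4) + C(3,4) = 1.
By inclusion–exclusion: 210 − 85 + 1 = 126.

126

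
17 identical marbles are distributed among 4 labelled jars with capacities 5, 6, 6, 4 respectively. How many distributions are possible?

Without the upper bounds there are C(20,3) = 1140 ways to split 17 among 4 jars.
Subtract solutions that violate a single cap (substitute x_i' = x_i − (cap_i+1)): x_1 ≥ 6 gives C(14,3) = 364; x_2 ≥ 7 gives C(13,3) = 286; x_3 ≥ 7 gives C(13,3) = 286; x_4 ≥ 5 gives C(15,3) = 455. Together 1391.
Add back pairs where two caps are both exceeded: 35 + 35 + 84 + 20 + 56 + 56 = 286.
By inclusion–exclusion the count is 1140 − 1391 + 286 = 35.

35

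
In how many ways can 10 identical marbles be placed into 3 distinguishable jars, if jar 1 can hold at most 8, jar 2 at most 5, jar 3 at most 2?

15

Without the upper bounds there are C(12,2) = 66 ways to split 10 among 3 jars.
Subtract solutions that violate a single cap (substitute x_i' = x_i − (cap_i+1)): x_1 ≥ 9 gives C(3,2) = 3; x_2 ≥ 6 gives C(6,2) = 15; x_3 ≥ 3 gives C(9,2) = 36. Together 54.
Add back pairs where two caps are both exceeded: 0 + 0 + 3 = 3.
By inclusion–exclusion the count is 66 − 54 + 3 = 15.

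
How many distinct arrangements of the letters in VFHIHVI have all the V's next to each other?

180

Treat the 2 copies of V as a single block. The multiset to arrange is then {VV, F, H, H, I, I}, 6 items in all.
That gives (6)!/(2!·2!) = 180 arrangements.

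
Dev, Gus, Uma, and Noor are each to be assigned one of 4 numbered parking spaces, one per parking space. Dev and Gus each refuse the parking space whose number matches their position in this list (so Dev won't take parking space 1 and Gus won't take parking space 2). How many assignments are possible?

Let Aᵢ (for i ∈ {1, 2}) be the placements that put person i in their forbidden parking space. Any j of these fix j positions, leaving (4−j)! ways to fill the rest, and there are C(2,j) ways to pick which j.
By inclusion–exclusion, the number of valid placements is Σ_{j=0}^{2} (−1)^j C(2,j)·(4−j)!.
Computing: 24 − 12 + 2 = 14.

14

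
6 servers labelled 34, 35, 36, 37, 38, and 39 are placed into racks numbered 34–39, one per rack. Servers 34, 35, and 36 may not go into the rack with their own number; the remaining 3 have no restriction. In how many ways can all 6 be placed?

Let Aᵢ (for i ∈ {34, 35, 36}) be the placements that put server i in its forbidden rack. Any j of these fix j positions, leaving (6−j)! ways to fill the rest, and there are C(3,j) ways to pick which j.
By inclusion–exclusion, the number of valid placements is Σ_{j=0}^{3} (−1)^j C(3,j)·(6−j)!.
Computing: 720 − 360 + 72 − 6 = 426.

426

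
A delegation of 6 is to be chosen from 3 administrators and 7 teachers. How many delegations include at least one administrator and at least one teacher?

With no constraint there are C(10,6) = 210 possible selections.
Selections missing a whole group: no administrators → C(7,6) = 7; no teachers → C(3,6) = 0.
Both groups omitted at once is impossible, so 210 − 7 = 203.

203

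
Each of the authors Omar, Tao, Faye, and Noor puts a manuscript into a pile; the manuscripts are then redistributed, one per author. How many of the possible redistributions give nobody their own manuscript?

Count assignments avoiding every fixed point. For any j of the 4 authors fixed to their own manuscript, the other 4−j can be arranged in (4−j)! ways.
By inclusion–exclusion this is Σ_{j=0}^{4} (−1)^j C(4,j)·(4−j)!.
Computing: 24 − 24 + 12 − 4 + 1 = 9.

9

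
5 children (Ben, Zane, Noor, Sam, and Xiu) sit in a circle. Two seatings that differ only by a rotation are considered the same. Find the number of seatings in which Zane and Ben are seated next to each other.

12

Treat {Zane, Ben} as one unit (2 internal orders) and seat the resulting 4 units around the table: (3)! circular arrangements.
So 2 × (3)! = 2 × 6 = 12.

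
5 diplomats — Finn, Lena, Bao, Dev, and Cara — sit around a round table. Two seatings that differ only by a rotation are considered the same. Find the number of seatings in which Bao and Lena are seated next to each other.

Glue Bao and Lena into a block (2 internal orders). Seating 4 units around a circle gives (3)! arrangements.
So 2 × (3)! = 2 × 6 = 12.

12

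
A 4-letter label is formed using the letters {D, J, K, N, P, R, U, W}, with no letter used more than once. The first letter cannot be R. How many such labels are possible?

1470

The first letter has 8−1 = 7 choices (anything except R).
The remaining 3 letters are filled from the other 7 symbols without repetition: 7 × 6 × 5 = 210.
Total: 7 × 210 = 1470.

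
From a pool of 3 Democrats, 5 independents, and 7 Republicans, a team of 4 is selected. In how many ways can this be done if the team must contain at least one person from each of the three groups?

Unrestricted: C(15,4) = 1365 ways to pick any 4 of the 15.
Selections missing a whole group: no Democrats → C(12,4) = 495; no independents → C(10,4) = 210; no Republicans → C(8,4) = 70.
Add back selections omitting two groups (i.e. drawn from a single group): C(3,4) + C(5,4) + C(7,4) = 40.
By inclusion–exclusion: 1365 − 775 + 40 = 630.

630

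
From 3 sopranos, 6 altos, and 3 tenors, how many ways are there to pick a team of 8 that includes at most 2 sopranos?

369

Split by how many sopranos are chosen (0 through 2).
Sum: C(3,0)·C(9,8) + C(3,1)·C(9,7) + C(3,2)·C(9,6) = 9 + 108 + 252 = 369.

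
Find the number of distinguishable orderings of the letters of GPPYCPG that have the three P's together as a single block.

60

Treat the 3 copies of P as a single block. The multiset to arrange is then {PPP, C, G, G, Y}, 5 items in all.
That gives (5)!/(2!) = 60 arrangements.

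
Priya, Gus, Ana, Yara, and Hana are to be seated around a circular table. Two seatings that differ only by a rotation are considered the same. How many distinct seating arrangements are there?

24

Around a circle, 5 distinct people have 5!/5 = (4)! = 24 rotationally distinct seatings.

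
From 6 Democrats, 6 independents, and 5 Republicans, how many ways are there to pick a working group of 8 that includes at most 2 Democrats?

9075

Split by how many Democrats are chosen (0 through 2).
Sum: C(6,0)·C(11,8) + C(6,1)·C(11,7) + C(6,2)·C(11,6) = 165 + 1980 + 6930 = 9075.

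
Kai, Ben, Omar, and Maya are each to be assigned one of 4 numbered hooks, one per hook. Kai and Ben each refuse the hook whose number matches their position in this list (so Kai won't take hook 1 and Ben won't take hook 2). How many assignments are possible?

14

Let Aᵢ (for i ∈ {1, 2}) be the placements that put person i in their forbidden hook. Any j of these fix j positions, leaving (4−j)! ways to fill the rest, and there are C(2,j) ways to pick which j.
By inclusion–exclusion, the number of valid placements is Σ_{j=0}^{2} (−1)^j C(2,j)·(4−j)!.
Computing: 24 − 12 + 2 = 14.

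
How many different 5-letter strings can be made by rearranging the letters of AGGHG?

20

AGGHG has 5 letters with G appearing 3 times.
The number of distinct arrangements is 5!/(3!) = 120/6 = 20.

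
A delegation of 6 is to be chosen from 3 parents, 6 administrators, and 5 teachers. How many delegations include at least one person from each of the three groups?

With no constraint there are C(14,6) = 3003 possible selections.
Selections missing a whole group: no parents → C(11,6) = 462; no administrators → C(8,6) = 28; no teachers → C(9,6) = 84.
Add back selections omitting two groups (i.e. drawn from a single group): C(3,6) + C(6,6) + C(5,6) = 1.
By inclusion–exclusion: 3003 − 574 + 1 = 2430.

2430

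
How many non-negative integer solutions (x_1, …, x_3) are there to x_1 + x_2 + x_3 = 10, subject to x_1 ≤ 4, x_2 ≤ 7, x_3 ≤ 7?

By stars and bars, unrestricted non-negative solutions to x_1+…+x_3 = 10 number C(10+2,2) = 66.
Subtract solutions that violate a single cap (substitute x_i' = x_i − (cap_i+1)): x_1 ≥ 5 gives C(7,2) = 21; x_2 ≥ 8 gives C(4,2) = 6; x_3 ≥ 8 gives C(4,2) = 6. Together 33.
No two caps can be exceeded simultaneously, so the pair terms are all 0.
By inclusion–exclusion the count is 66 − 33 + 0 = 33.

33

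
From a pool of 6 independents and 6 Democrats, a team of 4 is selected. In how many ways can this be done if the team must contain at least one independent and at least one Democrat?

465

Unrestricted: C(12,4) = 495 ways to pick any 4 of the 12.
Subtract selections that omit an entire group: no independents → C(6,4) = 15; no Democrats → C(6,4) = 15.
Both groups omitted at once is impossible, so 495 − 30 = 465.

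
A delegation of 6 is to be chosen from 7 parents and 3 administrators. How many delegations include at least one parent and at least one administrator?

Unrestricted: C(10,6) = 210 ways to pick any 6 of the 10.
Subtract selections that omit an entire group: no parents → C(3,6) = 0; no administrators → C(7,6) = 7.
Both groups omitted at once is impossible, so 210 − 7 = 203.

203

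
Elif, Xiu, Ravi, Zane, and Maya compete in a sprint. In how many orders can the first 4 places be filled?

There are 5 choices for 1st place, 4 for 2nd, and so on down to 2 for position 4.
That gives 5 × 4 × 3 × 2 = 120.

120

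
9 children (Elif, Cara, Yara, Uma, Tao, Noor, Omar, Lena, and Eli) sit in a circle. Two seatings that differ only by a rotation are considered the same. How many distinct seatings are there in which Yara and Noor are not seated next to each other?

Without the restriction there are (8)! = 40320 seatings.
Those with Yara next to Noor: fuse the pair into one unit and seat 8 units around a circle — 2·(7)! = 10080.
Subtracting, 40320 − 10080 = 30240.

30240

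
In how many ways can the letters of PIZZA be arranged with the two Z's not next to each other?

36

Total arrangements of PIZZA: 5!/(2!) = 60.
Arrangements with the Z's together: treat ZZ as one letter, giving (4)! = 24.
Subtracting, 60 − 24 = 36 arrangements keep the Z's apart.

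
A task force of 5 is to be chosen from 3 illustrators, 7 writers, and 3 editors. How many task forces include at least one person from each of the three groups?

798

With no constraint there are C(13,5) = 1287 possible selections.
Subtract selections that omit an entire group: no illustrators → C(10,5) = 252; no writers → C(6,5) = 6; no editors → C(10,5) = 252.
Add back selections omitting two groups (i.e. drawn from a single group): C(3,5) + C(7,5) + C(3,5) = 21.
By inclusion–exclusion: 1287 − 510 + 21 = 798.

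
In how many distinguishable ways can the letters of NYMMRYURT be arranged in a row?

45360

The 9 letters of NYMMRYURT have repeats: M appearing twice, R appearing twice, and Y appearing twice.
Dividing 9! = 362880 by 2!·2!·2! = 8 for the repeated letters gives 45360.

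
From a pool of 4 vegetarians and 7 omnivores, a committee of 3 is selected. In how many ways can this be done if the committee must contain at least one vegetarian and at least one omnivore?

With no constraint there are C(11,3) = 165 possible selections.
Subtract selections that omit an entire group: no vegetarians → C(7,3) = 35; no omnivores → C(4,3) = 4.
Both groups omitted at once is impossible, so 165 − 39 = 126.

126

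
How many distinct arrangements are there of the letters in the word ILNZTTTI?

ILNZTTTI has 8 letters with I appearing twice and T appearing 3 times.
Dividing 8! = 40320 by 3!·2! = 12 for the repeated letters gives 3360.

3360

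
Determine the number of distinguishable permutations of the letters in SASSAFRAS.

The 9 letters of SASSAFRAS have repeats: A appearing 3 times and S appearing 4 times.
The number of distinct arrangements is 9!/(4!·3!) = 362880/144 = 2520.

2520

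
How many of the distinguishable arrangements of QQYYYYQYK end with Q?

168

Fix Q in the last position and arrange the remaining 8 letters.
Those 8 letters have Q appearing twice and Y appearing 5 times, giving (8)!/(5!·2!) = 168.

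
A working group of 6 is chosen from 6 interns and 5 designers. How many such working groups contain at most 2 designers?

Split by how many designers are chosen (0 through 2).
Sum: C(5,0)·C(6,6) + C(5,1)·C(6,5) + C(5,2)·C(6,4) = 1 + 30 + 150 = 181.

181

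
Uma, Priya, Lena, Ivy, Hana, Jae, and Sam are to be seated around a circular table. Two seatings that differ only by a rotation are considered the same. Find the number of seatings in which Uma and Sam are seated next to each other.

240

Treat {Uma, Sam} as one unit (2 internal orders) and seat the resulting 6 units around the table: (5)! circular arrangements.
So 2 × (5)! = 2 × 120 = 240.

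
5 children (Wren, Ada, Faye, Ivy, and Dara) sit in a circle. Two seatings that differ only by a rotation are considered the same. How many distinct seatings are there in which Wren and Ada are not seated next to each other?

12

Without the restriction there are (4)! = 24 seatings.
Those with Wren next to Ada: fuse the pair into one unit and seat 4 units around a circle — 2·(3)! = 12.
Subtracting, 24 − 12 = 12.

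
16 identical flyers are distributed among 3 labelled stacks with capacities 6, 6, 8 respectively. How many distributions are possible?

15

By stars and bars, unrestricted non-negative solutions to x_1+…+x_3 = 16 number C(16+2,2) = 153.
Subtract solutions that violate a single cap (substitute x_i' = x_i − (cap_i+1)): x_1 ≥ 7 gives C(11,2) = 55; x_2 ≥ 7 gives C(11,2) = 55; x_3 ≥ 9 gives C(9,2) = 36. Together 146.
Add back pairs where two caps are both exceeded: 6 + 1 + 1 = 8.
By inclusion–exclusion the count is 153 − 146 + 8 = 15.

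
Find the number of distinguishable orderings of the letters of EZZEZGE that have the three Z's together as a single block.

Treat the 3 copies of Z as a single block. The multiset to arrange is then {ZZZ, E, E, E, G}, 5 items in all.
That gives (5)!/(3!) = 20 arrangements.

20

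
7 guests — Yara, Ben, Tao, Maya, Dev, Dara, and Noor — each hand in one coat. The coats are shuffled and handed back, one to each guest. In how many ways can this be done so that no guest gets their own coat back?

1854

Let Aᵢ be the assignments in which guest i gets their own coat. We want the size of the complement of A₁∪…∪A_7.
By inclusion–exclusion this is Σ_{j=0}^{7} (−1)^j C(7,j)·(7−j)!.
Computing: 5040 − 5040 + 2520 − 840 + 210 − 42 + 7 − 1 = 1854.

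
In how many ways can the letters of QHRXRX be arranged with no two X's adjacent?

Total arrangements of QHRXRX: 6!/(2!·2!) = 180.
Arrangements with the X's together: treat XX as one letter, giving (5)!/(2!) = 60.
Subtracting, 180 − 60 = 120 arrangements keep the X's apart.

120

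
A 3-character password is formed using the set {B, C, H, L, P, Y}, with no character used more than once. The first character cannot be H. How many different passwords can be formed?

100

The first character has 6−1 = 5 choices (anything except H).
The remaining 2 characters are filled from the other 5 symbols without repetition: 5 × 4 = 20.
Total: 5 × 20 = 100.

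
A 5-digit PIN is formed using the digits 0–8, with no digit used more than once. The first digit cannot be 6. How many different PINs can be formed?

13440

The first digit has 9−1 = 8 choices (anything except 6).
The remaining 4 digits are filled from the other 8 symbols without repetition: 8 × 7 × 6 × 5 = 1680.
Total: 8 × 1680 = 13440.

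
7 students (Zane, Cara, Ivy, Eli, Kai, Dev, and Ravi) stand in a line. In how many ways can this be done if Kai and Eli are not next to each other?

3600

Of the 7! = 5040 arrangements, those with Kai and Eli adjacent number 2 × 6! = 1440 (treat the pair as a block with 2 internal orders).
So 5040 − 1440 = 3600 arrangements keep them apart.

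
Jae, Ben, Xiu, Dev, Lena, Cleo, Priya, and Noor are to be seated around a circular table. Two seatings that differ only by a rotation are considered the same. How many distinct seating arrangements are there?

5040

Fix one person's seat to break rotational symmetry; the remaining 7 people can be arranged in (7)! = 5040 ways.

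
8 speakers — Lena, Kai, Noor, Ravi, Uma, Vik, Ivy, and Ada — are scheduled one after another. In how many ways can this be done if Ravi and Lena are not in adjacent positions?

30240

There are 8! = 40320 arrangements in all. If Ravi and Lena are adjacent, merging them into one block gives 2·(7)! = 10080 arrangements.
Complementary counting: 40320 − 10080 = 30240.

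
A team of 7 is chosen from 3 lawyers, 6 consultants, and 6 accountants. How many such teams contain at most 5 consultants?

6426

Split by how many consultants are chosen (0 through 5).
Sum: C(6,0)·C(9,7) + C(6,1)·C(9,6) + C(6,2)·C(9,5) + C(6,3)·C(9,4) + C(6,4)·C(9,3) + C(6,5)·C(9,2) = 36 + 504 + 1890 + 2520 + 1260 + 216 = 6426.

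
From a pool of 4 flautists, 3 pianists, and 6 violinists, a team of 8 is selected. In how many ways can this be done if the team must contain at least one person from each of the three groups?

Unrestricted: C(13,8) = 1287 ways to pick any 8 of the 13.
Subtract selections that omit an entire group: no flautists → C(9,8) = 9; no pianists → C(10,8) = 45; no violinists → C(7,8) = 0.
Add back selections omitting two groups (i.e. drawn from a single group): C(4,8) + C(3,8) + C(6,8) = 0.
By inclusion–exclusion: 1287 − 54 + 0 = 1233.

1233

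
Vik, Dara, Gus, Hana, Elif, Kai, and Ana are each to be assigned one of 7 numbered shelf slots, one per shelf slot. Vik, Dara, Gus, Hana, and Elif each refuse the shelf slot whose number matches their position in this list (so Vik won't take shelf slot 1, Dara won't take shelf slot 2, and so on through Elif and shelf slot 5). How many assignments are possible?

2428

Let Aᵢ (for 1 ≤ i ≤ 5) be the placements that put person i in their forbidden shelf slot. Any j of these fix j positions, leaving (7−j)! ways to fill the rest, and there are C(5,j) ways to pick which j.
By inclusion–exclusion, the number of valid placements is Σ_{j=0}^{5} (−1)^j C(5,j)·(7−j)!.
Computing: 5040 − 3600 + 1200 − 240 + 30 − 2 = 2428.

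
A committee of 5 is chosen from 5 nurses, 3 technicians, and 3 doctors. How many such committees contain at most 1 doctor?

Split by how many doctors are chosen (0 through 1).
Sum: C(3,0)·C(8,5) + C(3,1)·C(8,4) = 56 + 210 = 266.

266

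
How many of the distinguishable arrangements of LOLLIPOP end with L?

With the last slot taken by L, it remains to arrange the other 7 letters (OLLIPOP).
Those 7 letters have L appearing twice, O appearing twice, and P appearing twice, giving (7)!/(2!·2!·2!) = 630.

630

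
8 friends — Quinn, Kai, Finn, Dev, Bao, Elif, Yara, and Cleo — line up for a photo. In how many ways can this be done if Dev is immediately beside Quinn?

Treat {Dev, Quinn} as a single unit. There are 7 units to order, and the pair itself can be ordered 2 ways.
That gives 2 × 7! = 2 × 5040 = 10080.

10080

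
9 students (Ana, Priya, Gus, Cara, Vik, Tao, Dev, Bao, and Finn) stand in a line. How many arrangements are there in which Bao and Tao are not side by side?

There are 9! = 362880 arrangements in all. If Bao and Tao are adjacent, merging them into one block gives 2·(8)! = 80640 arrangements.
So 362880 − 80640 = 282240 arrangements keep them apart.

282240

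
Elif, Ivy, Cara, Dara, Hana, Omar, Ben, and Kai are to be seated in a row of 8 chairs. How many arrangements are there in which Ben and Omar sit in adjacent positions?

Treat {Ben, Omar} as a single unit. There are 7 units to order, and the pair itself can be ordered 2 ways.
So the count is 2·(7)! = 10080.

10080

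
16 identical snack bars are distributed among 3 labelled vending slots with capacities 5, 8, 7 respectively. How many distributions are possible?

Without the upper bounds there are C(18,2) = 153 ways to split 16 among 3 vending slots.
Subtract solutions that violate a single cap (substitute x_i' = x_i − (cap_i+1)): x_1 ≥ 6 gives C(12,2) = 66; x_2 ≥ 9 gives C(9,2) = 36; x_3 ≥ 8 gives C(10,2) = 45. Together 147.
Add back pairs where two caps are both exceeded: 3 + 6 + 0 = 9.
By inclusion–exclusion the count is 153 − 147 + 9 = 15.

15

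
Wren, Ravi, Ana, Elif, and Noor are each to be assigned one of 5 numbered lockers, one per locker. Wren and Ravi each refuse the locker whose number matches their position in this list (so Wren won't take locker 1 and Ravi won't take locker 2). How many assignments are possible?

Let Aᵢ (for i ∈ {1, 2}) be the placements that put person i in their forbidden locker. Any j of these fix j positions, leaving (5−j)! ways to fill the rest, and there are C(2,j) ways to pick which j.
By inclusion–exclusion, the number of valid placements is Σ_{j=0}^{2} (−1)^j C(2,j)·(5−j)!.
Computing: 120 − 48 + 6 = 78.

78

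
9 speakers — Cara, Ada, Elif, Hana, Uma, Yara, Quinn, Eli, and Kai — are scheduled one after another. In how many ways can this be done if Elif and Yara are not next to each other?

282240

Of the 9! = 362880 arrangements, those with Elif and Yara adjacent number 2 × 8! = 80640 (treat the pair as a block with 2 internal orders).
Complementary counting: 362880 − 80640 = 282240.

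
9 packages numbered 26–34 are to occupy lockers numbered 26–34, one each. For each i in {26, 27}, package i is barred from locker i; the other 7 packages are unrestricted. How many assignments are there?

Let Aᵢ (for i ∈ {26, 27}) be the placements that put package i in its forbidden locker. Any j of these fix j positions, leaving (9−j)! ways to fill the rest, and there are C(2,j) ways to pick which j.
By inclusion–exclusion, the number of valid placements is Σ_{j=0}^{2} (−1)^j C(2,j)·(9−j)!.
Computing: 362880 − 80640 + 5040 = 287280.

287280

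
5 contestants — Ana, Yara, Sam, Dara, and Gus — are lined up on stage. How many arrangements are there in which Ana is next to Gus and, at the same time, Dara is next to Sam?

24

Treat {Ana,Gus} as one block (2 orders) and {Dara,Sam} as another (2 orders).
That leaves 3 units to arrange: 2 × 2 × 3! = 4 × 6 = 24.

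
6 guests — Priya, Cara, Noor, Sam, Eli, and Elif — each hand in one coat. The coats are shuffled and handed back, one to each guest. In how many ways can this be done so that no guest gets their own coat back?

Let Aᵢ be the assignments in which guest i gets their own coat. We want the size of the complement of A₁∪…∪A_6.
By inclusion–exclusion this is Σ_{j=0}^{6} (−1)^j C(6,j)·(6−j)!.
Computing: 720 − 720 + 360 − 120 + 30 − 6 + 1 = 265.

265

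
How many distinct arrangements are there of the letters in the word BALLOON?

1260

Letter multiplicities in BALLOON: A×1, B×1, L×2, N×1, O×2.
So there are 7! / (2!·2!) = 1260 distinguishable arrangements.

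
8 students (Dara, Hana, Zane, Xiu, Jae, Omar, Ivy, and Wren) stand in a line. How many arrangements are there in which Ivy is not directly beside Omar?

30240

There are 8! = 40320 arrangements in all. If Ivy and Omar are adjacent, merging them into one block gives 2·(7)! = 10080 arrangements.
Complementary counting: 40320 − 10080 = 30240.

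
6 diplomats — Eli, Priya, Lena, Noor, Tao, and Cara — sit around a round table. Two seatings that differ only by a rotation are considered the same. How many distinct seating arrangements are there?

Fix one person's seat to break rotational symmetry; the remaining 5 people can be arranged in (5)! = 120 ways.

120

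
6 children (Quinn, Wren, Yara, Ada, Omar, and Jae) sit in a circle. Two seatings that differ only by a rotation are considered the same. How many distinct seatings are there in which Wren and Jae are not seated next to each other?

All circular seatings of 6 people number (5)! = 120.
Those with Wren next to Jae: fuse the pair into one unit and seat 5 units around a circle — 2·(4)! = 48.
Subtracting, 120 − 48 = 72.

72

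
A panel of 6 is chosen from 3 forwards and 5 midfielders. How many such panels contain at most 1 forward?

Split by how many forwards are chosen (0 through 1).
Sum: C(3,0)·C(5,6) + C(3,1)·C(5,5) = 0 + 3 = 3.

3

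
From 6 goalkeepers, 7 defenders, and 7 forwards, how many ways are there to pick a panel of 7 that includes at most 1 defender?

Split by how many defenders are chosen (0 through 1).
Sum: C(7,0)·C(13,7) + C(7,1)·C(13,6) = 1716 + 12012 = 13728.

13728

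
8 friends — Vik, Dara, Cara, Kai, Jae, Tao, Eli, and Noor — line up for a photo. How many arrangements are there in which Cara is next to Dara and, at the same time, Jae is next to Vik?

Treat {Cara,Dara} as one block (2 orders) and {Jae,Vik} as another (2 orders).
That leaves 6 units to arrange: 2 × 2 × 6! = 4 × 720 = 2880.

2880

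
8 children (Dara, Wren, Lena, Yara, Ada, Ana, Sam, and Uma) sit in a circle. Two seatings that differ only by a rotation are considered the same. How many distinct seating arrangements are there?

5040

Seat Dara anywhere (absorbing the rotational symmetry), then permute the other 7: (7)! = 5040.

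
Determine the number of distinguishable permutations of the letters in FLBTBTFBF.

The 9 letters of FLBTBTFBF have repeats: B appearing 3 times, F appearing 3 times, and T appearing twice.
Dividing 9! = 362880 by 3!·3!·2! = 72 for the repeated letters gives 5040.

5040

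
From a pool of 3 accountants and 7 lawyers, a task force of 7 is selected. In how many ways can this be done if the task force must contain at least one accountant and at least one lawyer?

119

Unrestricted: C(10,7) = 120 ways to pick any 7 of the 10.
Selections missing a whole group: no accountants → C(7,7) = 1; no lawyers → C(3,7) = 0.
Both groups omitted at once is impossible, so 120 − 1 = 119.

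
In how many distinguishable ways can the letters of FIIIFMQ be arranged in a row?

420

Letter multiplicities in FIIIFMQ: F×2, I×3, M×1, Q×1.
Dividing 7! = 5040 by 3!·2! = 12 for the repeated letters gives 420.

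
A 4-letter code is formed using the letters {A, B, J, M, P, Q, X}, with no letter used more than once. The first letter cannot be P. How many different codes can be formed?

The first letter has 7−1 = 6 choices (anything except P).
The remaining 3 letters are filled from the other 6 symbols without repetition: 6 × 5 × 4 = 120.
Total: 6 × 120 = 720.

720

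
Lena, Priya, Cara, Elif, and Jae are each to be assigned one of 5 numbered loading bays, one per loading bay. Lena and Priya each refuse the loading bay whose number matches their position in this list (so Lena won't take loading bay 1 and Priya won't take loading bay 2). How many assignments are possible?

78

Let Aᵢ (for i ∈ {1, 2}) be the placements that put person i in their forbidden loading bay. Any j of these fix j positions, leaving (5−j)! ways to fill the rest, and there are C(2,j) ways to pick which j.
By inclusion–exclusion, the number of valid placements is Σ_{j=0}^{2} (−1)^j C(2,j)·(5−j)!.
Computing: 120 − 48 + 6 = 78.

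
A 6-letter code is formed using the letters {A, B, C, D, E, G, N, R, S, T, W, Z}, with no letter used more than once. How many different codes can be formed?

665280

This is a permutation of 6 out of 12: P(12,6) = 12!/6!.
That product is 12 × 11 × 10 × 9 × 8 × 7 = 665280.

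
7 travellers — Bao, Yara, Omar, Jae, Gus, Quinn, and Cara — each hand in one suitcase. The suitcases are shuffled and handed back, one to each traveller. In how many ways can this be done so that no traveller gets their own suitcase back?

Count assignments avoiding every fixed point. For any j of the 7 travellers fixed to their own suitcase, the other 7−j can be arranged in (7−j)! ways.
By inclusion–exclusion this is Σ_{j=0}^{7} (−1)^j C(7,j)·(7−j)!.
Computing: 5040 − 5040 + 2520 − 840 + 210 − 42 + 7 − 1 = 1854.

1854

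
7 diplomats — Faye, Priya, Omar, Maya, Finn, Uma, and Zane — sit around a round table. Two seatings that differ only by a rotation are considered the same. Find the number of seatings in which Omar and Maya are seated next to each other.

Glue Omar and Maya into a block (2 internal orders). Seating 6 units around a circle gives (5)! arrangements.
So 2 × (5)! = 2 × 120 = 240.

240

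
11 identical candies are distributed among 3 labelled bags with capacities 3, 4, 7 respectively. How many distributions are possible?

By stars and bars, unrestricted non-negative solutions to x_1+…+x_3 = 11 number C(11+2,2) = 78.
Subtract solutions that violate a single cap (substitute x_i' = x_i − (cap_i+1)): x_1 ≥ 4 gives C(9,2) = 36; x_2 ≥ 5 gives C(8,2) = 28; x_3 ≥ 8 gives C(5,2) = 10. Together 74.
Add back pairs where two caps are both exceeded: 6 + 0 + 0 = 6.
By inclusion–exclusion the count is 78 − 74 + 6 = 10.

10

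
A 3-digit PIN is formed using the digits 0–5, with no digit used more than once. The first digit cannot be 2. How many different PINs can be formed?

The first digit has 6−1 = 5 choices (anything except 2).
The remaining 2 digits are filled from the other 5 symbols without repetition: 5 × 4 = 20.
Total: 5 × 20 = 100.

100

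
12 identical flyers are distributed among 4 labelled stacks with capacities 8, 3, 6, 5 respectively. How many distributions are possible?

By stars and bars, unrestricted non-negative solutions to x_1+…+x_4 = 12 number C(12+3,3) = 455.
Subtract solutions that violate a single cap (substitute x_i' = x_i − (cap_i+1)): x_1 ≥ 9 gives C(6,3) = 20; x_2 ≥ 4 gives C(11,3) = 165; x_3 ≥ 7 gives C(8,3) = 56; x_4 ≥ 6 gives C(9,3) = 84. Together 325.
Add back pairs where two caps are both exceeded: 0 + 0 + 0 + 4 + 10 + 0 = 14.
By inclusion–exclusion the count is 455 − 325 + 14 = 144.

144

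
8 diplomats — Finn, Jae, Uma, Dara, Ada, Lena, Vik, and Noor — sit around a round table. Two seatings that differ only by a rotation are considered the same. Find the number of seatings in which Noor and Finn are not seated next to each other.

All circular seatings of 8 people number (7)! = 5040.
Seatings with Noor beside Finn: treat them as a block with 2 internal orders, giving 2 × (6)! = 1440.
Subtracting, 5040 − 1440 = 3600.

3600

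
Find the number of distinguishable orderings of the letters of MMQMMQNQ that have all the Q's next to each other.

Treat the 3 copies of Q as a single block. The multiset to arrange is then {QQQ, M, M, M, M, N}, 6 items in all.
That gives (6)!/(4!) = 30 arrangements.

30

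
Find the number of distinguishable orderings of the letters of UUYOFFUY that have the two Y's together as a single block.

420

Treat the 2 copies of Y as a single block. The multiset to arrange is then {YY, F, F, O, U, U, U}, 7 items in all.
That gives (7)!/(3!·2!) = 420 arrangements.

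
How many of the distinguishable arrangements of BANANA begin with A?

30

With the first slot taken by A, it remains to arrange the other 5 letters (BNANA).
Those 5 letters have A appearing twice and N appearing twice, giving (5)!/(2!·2!) = 30.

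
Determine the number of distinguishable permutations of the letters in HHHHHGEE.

168

Letter multiplicities in HHHHHGEE: E×2, G×1, H×5.
Dividing 8! = 40320 by 5!·2! = 240 for the repeated letters gives 168.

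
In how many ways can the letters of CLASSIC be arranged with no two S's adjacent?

900

There are 7!/(2!·2!) = 1260 arrangements of CLASSIC in total.
If the two S's are adjacent, glue them into one block, leaving 6 items to arrange: (6)!/(2!) = 360 ways.
Subtracting, 1260 − 360 = 900 arrangements keep the S's apart.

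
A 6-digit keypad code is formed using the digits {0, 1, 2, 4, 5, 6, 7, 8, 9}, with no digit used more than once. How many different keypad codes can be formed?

Choose and order 6 of the 9 symbols: the first digit has 9 options, the next 8, and so on down to 4.
That product is 9 × 8 × 7 × 6 × 5 × 4 = 60480.

60480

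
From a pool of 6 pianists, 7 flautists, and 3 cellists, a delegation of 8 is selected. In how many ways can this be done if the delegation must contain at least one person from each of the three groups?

11529

Unrestricted: C(16,8) = 12870 ways to pick any 8 of the 16.
Subtract selections that omit an entire group: no pianists → C(10,8) = 45; no flautists → C(9,8) = 9; no cellists → C(13,8) = 1287.
Add back selections omitting two groups (i.e. drawn from a single group): C(6,8) + C(7,8) + C(3,8) = 0.
By inclusion–exclusion: 12870 − 1341 + 0 = 11529.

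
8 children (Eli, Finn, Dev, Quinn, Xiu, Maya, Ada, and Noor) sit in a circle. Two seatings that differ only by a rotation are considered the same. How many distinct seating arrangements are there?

Seat Eli anywhere (absorbing the rotational symmetry), then permute the other 7: (7)! = 5040.

5040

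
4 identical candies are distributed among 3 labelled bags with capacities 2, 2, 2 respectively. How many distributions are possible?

6

Ignoring the caps, the number of non-negative solutions to x_1+…+x_3 = 4 is C(6,2) = 15.
Subtract solutions that violate a single cap (substitute x_i' = x_i − (cap_i+1)): x_1 ≥ 3 gives C(3,2) = 3; x_2 ≥ 3 gives C(3,2) = 3; x_3 ≥ 3 gives C(3,2) = 3. Together 9.
No two caps can be exceeded simultaneously, so the pair terms are all 0.
By inclusion–exclusion the count is 15 − 9 + 0 = 6.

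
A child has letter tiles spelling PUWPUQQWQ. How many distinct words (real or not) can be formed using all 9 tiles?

PUWPUQQWQ has 9 letters with P appearing twice, Q appearing 3 times, U appearing twice, and W appearing twice.
So there are 9! / (3!·2!·2!·2!) = 7560 distinguishable arrangements.

7560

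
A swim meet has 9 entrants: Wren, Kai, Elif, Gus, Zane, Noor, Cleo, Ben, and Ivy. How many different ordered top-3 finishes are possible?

504

There are 9 choices for 1st place, 8 for 2nd, and 7 for 3rd.
That gives 9 × 8 × 7 = 504.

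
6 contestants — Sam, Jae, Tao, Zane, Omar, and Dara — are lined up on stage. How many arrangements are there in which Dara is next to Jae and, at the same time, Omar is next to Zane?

Treat {Dara,Jae} as one block (2 orders) and {Omar,Zane} as another (2 orders).
That leaves 4 units to arrange: 2 × 2 × 4! = 4 × 24 = 96.

96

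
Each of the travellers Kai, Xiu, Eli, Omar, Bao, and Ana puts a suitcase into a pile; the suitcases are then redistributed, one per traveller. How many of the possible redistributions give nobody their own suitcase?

265

This is the derangement count D_6: permutations of 6 items with no fixed point.
By inclusion–exclusion this is Σ_{j=0}^{6} (−1)^j C(6,j)·(6−j)!.
Computing: 720 − 720 + 360 − 120 + 30 − 6 + 1 = 265.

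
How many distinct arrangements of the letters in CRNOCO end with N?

30

With the last slot taken by N, it remains to arrange the other 5 letters (CROCO).
Those 5 letters have C appearing twice and O appearing twice, giving (5)!/(2!·2!) = 30.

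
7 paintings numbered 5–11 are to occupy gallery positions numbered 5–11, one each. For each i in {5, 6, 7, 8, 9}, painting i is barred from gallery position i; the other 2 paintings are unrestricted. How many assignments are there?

2428

Let Aᵢ (for 5 ≤ i ≤ 9) be the placements that put painting i in its forbidden gallery position. Any j of these fix j positions, leaving (7−j)! ways to fill the rest, and there are C(5,j) ways to pick which j.
By inclusion–exclusion, the number of valid placements is Σ_{j=0}^{5} (−1)^j C(5,j)·(7−j)!.
Computing: 5040 − 3600 + 1200 − 240 + 30 − 2 = 2428.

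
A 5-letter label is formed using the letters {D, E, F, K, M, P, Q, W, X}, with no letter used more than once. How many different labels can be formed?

With no repetition, fill the 5 letters in order: 9 choices, then 8, down to 5.
9 × 8 × 7 × 6 × 5 = 15120.

15120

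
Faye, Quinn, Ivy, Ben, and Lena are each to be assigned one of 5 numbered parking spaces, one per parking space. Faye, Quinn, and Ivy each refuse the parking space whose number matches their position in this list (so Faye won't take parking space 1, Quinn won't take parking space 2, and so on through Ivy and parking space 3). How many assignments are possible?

Let Aᵢ (for i ∈ {1, 2, 3}) be the placements that put person i in their forbidden parking space. Any j of these fix j positions, leaving (5−j)! ways to fill the rest, and there are C(3,j) ways to pick which j.
By inclusion–exclusion, the number of valid placements is Σ_{j=0}^{3} (−1)^j C(3,j)·(5−j)!.
Computing: 120 − 72 + 18 − 2 = 64.

64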